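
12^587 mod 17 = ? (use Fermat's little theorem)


Fermat's little theorem: if p is prime and gcd(a,p)=1, then a^(p-1) ≡ 1 (mod p)
p = 17 is prime, gcd(12,17) = 1
Reduce exponent: 587 mod 16 = 11
So 12^587 ≡ 12^11 (mod 17)
12^11 mod 17 = 6

12^587 ≡ 6 (mod 17)


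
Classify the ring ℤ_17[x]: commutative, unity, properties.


ℤ_17 is a field (n prime), so ℤ_17[x] is a commutative integral domain with unity
Commutative: Yes
Integral domain: Yes
Has unity: Yes

ℤ_17[x]: Commutative=Yes, Unity=Yes


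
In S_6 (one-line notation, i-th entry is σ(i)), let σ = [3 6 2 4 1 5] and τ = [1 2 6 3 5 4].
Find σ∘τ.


σ∘τ: apply τ first, then σ
1 →τ 1 →σ 3
2 →τ 2 →σ 6
3 →τ 6 →σ 5
4 →τ 3 →σ 2
5 →τ 5 →σ 1
6 →τ 4 →σ 4

σ∘τ = [3 6 5 2 1 4]


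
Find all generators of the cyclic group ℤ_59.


g generates ℤ_n iff gcd(g,n) = 1
Prime factors of 59: 59
Generators are g ∈ {1,...,58} not divisible by any of these primes.
Generators: {1, 2, 3, 4, 5, 6, 7, 8, 9, 10, 11, 12, 13, 14, 15, 16, 17, 18, 19, 20, 21, 22, 23, 24, 25, 26, 27, 28, 29, 30, 31, 32, 33, 34, 35, 36, 37, 38, 39, 40, 41, 42, 43, 44, 45, 46, 47, 48, 49, 50, 51, 52, 53, 54, 55, 56, 57, 58}
Number of generators = φ(59) = 58

Generators of ℤ_59 = {1, 2, 3, 4, 5, 6, 7, 8, 9, 10, 11, 12, 13, 14, 15, 16, 17, 18, 19, 20, 21, 22, 23, 24, 25, 26, 27, 28, 29, 30, 31, 32, 33, 34, 35, 36, 37, 38, 39, 40, 41, 42, 43, 44, 45, 46, 47, 48, 49, 50, 51, 52, 53, 54, 55, 56, 57, 58}


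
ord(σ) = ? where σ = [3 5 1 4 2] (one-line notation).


Cycle decomposition: (1 3) (2 5)
Cycle lengths: 2, 2
Order = lcm(2, 2) = 2

ord(σ) = 2


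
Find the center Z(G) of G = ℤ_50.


Z(G) = {g ∈ G | gx = xg for all x ∈ G}
ℤ_50 is abelian, so Z(G) = G

Z(ℤ_50) = ℤ_50


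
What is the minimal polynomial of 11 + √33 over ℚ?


Let α = 11 + √33. Then α - 11 = √33, so (α - 11)² = 33, giving α² - 22α + 88 = 0. Degree 2 and α ∉ ℚ, so this is the minimal polynomial.

Minimal polynomial: x² - 22x + 88


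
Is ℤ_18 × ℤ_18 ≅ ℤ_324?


Comparing ℤ_18 × ℤ_18 and ℤ_324:
gcd(18,18) = 18 ≠ 1. Max element order in ℤ_18×ℤ_18 is lcm(18,18) = 18 < 324, so it has no element of order 324

No, ℤ_18 × ℤ_18 ≇ ℤ_324


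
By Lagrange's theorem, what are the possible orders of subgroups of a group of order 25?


Lagrange's theorem: |H| divides |G|
|G| = 25
Divisors of 25: 1, 5, 25

Possible subgroup orders: {1, 5, 25}


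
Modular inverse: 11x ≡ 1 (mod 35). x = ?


Use the extended Euclidean algorithm to write 1 = 11·s + 35·t; then s mod 35 is the inverse.
Euclidean algorithm:
  11 = 0·35 + 11
  35 = 3·11 + 2
  11 = 5·2 + 1
  2 = 2·1 + 0
gcd(11,35) = 1
Back-substitution gives: 11·(16) + 35·(-5) = 1
So 11⁻¹ ≡ 16 ≡ 16 (mod 35)
Check: 11 × 16 = 176 ≡ 1 (mod 35) ✓

11⁻¹ ≡ 16 (mod 35)


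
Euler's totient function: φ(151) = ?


Factor n: 151 = 151
φ(n) = n · ∏(1 - 1/p) over distinct primes p | n
φ(151) = 151 · (1 - 1/151) = 150

φ(151) = 150


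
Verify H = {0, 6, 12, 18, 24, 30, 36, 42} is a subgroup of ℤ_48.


Subgroup test for H = {0, 6, 12, 18, 24, 30, 36, 42} in (ℤ_48, +):
(1) 0 ∈ H? Yes
(2) Closure: for all a,b ∈ H, (a+b) mod 48 ∈ H? Yes
(3) Inverses: for all a ∈ H, -a mod 48 ∈ H? Yes

Yes, H is a subgroup of ℤ_48


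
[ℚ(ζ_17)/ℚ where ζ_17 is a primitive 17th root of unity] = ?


[ℚ(ζ_n):ℚ] = deg Φ_n(x) = φ(n). Here φ(17) = 16

[ℚ(ζ_17)/ℚ where ζ_17 is a primitive 17th root of unity] = 16


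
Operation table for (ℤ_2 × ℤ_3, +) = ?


Elements: {(0,0), (0,1), (0,2), (1,0), (1,1), (1,2)}
Operation: componentwise addition mod (2, 3)
Entry (a, b) = ((a₁+b₁) mod 2, (a₂+b₂) mod 3)

Cayley table:
      | (0,0) | (0,1) | (0,2) | (1,0) | (1,1) | (1,2)
(0,0) | (0,0) | (0,1) | (0,2) | (1,0) | (1,1) | (1,2)
(0,1) | (0,1) | (0,2) | (0,0) | (1,1) | (1,2) | (1,0)
(0,2) | (0,2) | (0,0) | (0,1) | (1,2) | (1,0) | (1,1)
(1,0) | (1,0) | (1,1) | (1,2) | (0,0) | (0,1) | (0,2)
(1,1) | (1,1) | (1,2) | (1,0) | (0,1) | (0,2) | (0,0)
(1,2) | (1,2) | (1,0) | (1,1) | (0,2) | (0,0) | (0,1)


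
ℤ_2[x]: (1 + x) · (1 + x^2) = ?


Expand and collect like terms; reduce coefficients mod 2:
x^0: 1·1 = 1 ≡ 1 (mod 2)
x^1: 1·0 + 1·1 = 1 ≡ 1 (mod 2)
x^2: 1·1 + 1·0 = 1 ≡ 1 (mod 2)
x^3: 1·1 = 1 ≡ 1 (mod 2)
Result: 1 + x + x^2 + x^3

f · g = 1 + x + x^2 + x^3


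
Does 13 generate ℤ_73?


g generates ℤ_n iff gcd(g, n) = 1
gcd(13, 73) = 1
Since gcd = 1, 13 is a generator.

Yes, 13 generates ℤ_73


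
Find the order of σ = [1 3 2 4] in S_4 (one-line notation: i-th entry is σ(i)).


Cycle decomposition: (2 3)
Cycle lengths: 2
Order = lcm(2) = 2

ord(σ) = 2


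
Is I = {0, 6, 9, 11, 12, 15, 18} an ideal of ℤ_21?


Check ideal conditions for I = {0, 6, 9, 11, 12, 15, 18} in ℤ_21:
(1) I is an additive subgroup? No
(2) For r ∈ ℤ_21 and a ∈ I: r·a ∈ I? No  [counterexample: r=2, a=11, r·a mod 21 = 1 ∉ I]

No, I is not an ideal of ℤ_21


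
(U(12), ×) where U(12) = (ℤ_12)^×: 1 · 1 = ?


Operation: multiplication mod 12
1 · 1 = (a × b) mod 12 with a = 1, b = 1

1 · 1 = 1


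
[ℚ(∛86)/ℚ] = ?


∛86 has minimal polynomial x³ - 86 (irreducible over ℚ since 86 is not a perfect cube)

[ℚ(∛86)/ℚ] = 3


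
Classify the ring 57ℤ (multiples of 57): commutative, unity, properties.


57ℤ is a commutative ring under +,× but has no multiplicative identity (1 ∉ 57ℤ); it has no zero divisors, but without unity it is not an integral domain
Commutative: Yes
Integral domain: No
Has unity: No

57ℤ (multiples of 57): Commutative=Yes, Unity=No


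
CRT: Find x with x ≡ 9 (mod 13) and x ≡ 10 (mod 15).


m₁ = 13, m₂ = 15, gcd = 1, so CRT applies. M = m₁·m₂ = 195
Let M₁ = M/m₁ = 15, M₂ = M/m₂ = 13
Find y₁ ≡ M₁⁻¹ (mod m₁): 15⁻¹ ≡ 7 (mod 13)
Find y₂ ≡ M₂⁻¹ (mod m₂): 13⁻¹ ≡ 7 (mod 15)
x = a₁·M₁·y₁ + a₂·M₂·y₂ = 9·15·7 + 10·13·7 = 1855
Reduce mod 195: x ≡ 100
Check: 100 mod 13 = 9 ✓, 100 mod 15 = 10 ✓

x ≡ 100 (mod 195)


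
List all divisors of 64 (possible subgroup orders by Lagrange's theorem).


Lagrange's theorem: |H| divides |G|
|G| = 64
Divisors of 64: 1, 2, 4, 8, 16, 32, 64

Possible subgroup orders: {1, 2, 4, 8, 16, 32, 64}


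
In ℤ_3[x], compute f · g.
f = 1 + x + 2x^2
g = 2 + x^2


Expand and collect like terms; reduce coefficients mod 3:
x^0: 1·2 = 2 ≡ 2 (mod 3)
x^1: 1·0 + 1·2 = 2 ≡ 2 (mod 3)
x^2: 1·1 + 1·0 + 2·2 = 5 ≡ 2 (mod 3)
x^3: 1·1 + 2·0 = 1 ≡ 1 (mod 3)
x^4: 2·1 = 2 ≡ 2 (mod 3)
Result: 2 + 2x + 2x^2 + x^3 + 2x^4

f · g = 2 + 2x + 2x^2 + x^3 + 2x^4


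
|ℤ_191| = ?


ℤ_n has n elements.

|ℤ_191| = 191


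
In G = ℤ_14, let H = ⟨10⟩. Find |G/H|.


|⟨10⟩| = n / gcd(10, 14) = 14 / 2 = 7
H is normal (ℤ_14 is abelian).
|G/H| = |G| / |H| = 14 / 7 = 2

|G/H| = 2


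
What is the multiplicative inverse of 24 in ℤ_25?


Use the extended Euclidean algorithm to write 1 = 24·s + 25·t; then s mod 25 is the inverse.
Euclidean algorithm:
  24 = 0·25 + 24
  25 = 1·24 + 1
  24 = 24·1 + 0
gcd(24,25) = 1
Back-substitution gives: 24·(-1) + 25·(1) = 1
So 24⁻¹ ≡ -1 ≡ 24 (mod 25)
Check: 24 × 24 = 576 ≡ 1 (mod 25) ✓

24⁻¹ ≡ 24 (mod 25)


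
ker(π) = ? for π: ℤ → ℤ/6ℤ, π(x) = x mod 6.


Kernel = preimage of identity
ker(π) = multiples of 6 = 6ℤ

ker(π) = 6ℤ


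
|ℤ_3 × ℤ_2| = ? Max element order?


|ℤ_3 × ℤ_2| = 3 × 2 = 6
Max element order = lcm(3,2) = 6
Cyclic? Yes (gcd=1)

|ℤ_3×ℤ_2| = 6, max element order = 6


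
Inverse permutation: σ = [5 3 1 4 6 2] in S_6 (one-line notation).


To find σ⁻¹, swap domain and range:
σ(1) = 5 → σ⁻¹(5) = 1
σ(2) = 3 → σ⁻¹(3) = 2
σ(3) = 1 → σ⁻¹(1) = 3
σ(4) = 4 → σ⁻¹(4) = 4
σ(5) = 6 → σ⁻¹(6) = 5
σ(6) = 2 → σ⁻¹(2) = 6

σ⁻¹ = [3 6 2 4 1 5]


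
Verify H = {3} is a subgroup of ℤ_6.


Subgroup test for H = {3} in (ℤ_6, +):
(1) 0 ∈ H? No
(2) Closure: for all a,b ∈ H, (a+b) mod 6 ∈ H? No  [counterexample: 3 + 3 = 0 ∉ H]
(3) Inverses: for all a ∈ H, -a mod 6 ∈ H? Yes

No, H is not a subgroup of ℤ_6


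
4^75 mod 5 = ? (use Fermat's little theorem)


Fermat's little theorem: if p is prime and gcd(a,p)=1, then a^(p-1) ≡ 1 (mod p)
p = 5 is prime, gcd(4,5) = 1
Reduce exponent: 75 mod 4 = 3
So 4^75 ≡ 4^3 (mod 5)
4^3 mod 5 = 4

4^75 ≡ 4 (mod 5)


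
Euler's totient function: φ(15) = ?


φ(n) = count of k ∈ {1,...,n} with gcd(k,n)=1
Coprimes to 15: {1, 2, 4, 7, 8, 11, 13, 14}
Count: 8

φ(15) = 8


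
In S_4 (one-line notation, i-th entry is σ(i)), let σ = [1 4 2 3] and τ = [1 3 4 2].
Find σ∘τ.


σ∘τ: apply τ first, then σ
1 →τ 1 →σ 1
2 →τ 3 →σ 2
3 →τ 4 →σ 3
4 →τ 2 →σ 4

σ∘τ = [1 2 3 4]


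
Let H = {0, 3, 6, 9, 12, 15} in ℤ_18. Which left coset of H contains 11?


11 + H = {11 + h (mod 18) : h ∈ H}
11+0=11, 11+3=14, 11+6=17, 11+9=2, 11+12=5, 11+15=8
11 + H = {2, 5, 8, 11, 14, 17} = 2 + H

11 + H = {2, 5, 8, 11, 14, 17}


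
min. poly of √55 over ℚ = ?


√55 satisfies x² - 55 = 0, irreducible over ℚ since 55 is squarefree

Minimal polynomial: x² - 55


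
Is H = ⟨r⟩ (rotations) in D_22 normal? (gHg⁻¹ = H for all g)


H = ⟨r⟩ (rotations) in D_22
The rotation subgroup ⟨r⟩ has index 2 in D_22, so it is normal

Yes, normal subgroup


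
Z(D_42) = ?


Z(G) = {g ∈ G | gx = xg for all x ∈ G}
For even n, Z(D_n) = {e, r^(n/2)}: the 180° rotation r^21 commutes with every reflection and rotation

Z(D_42) = {e, r^21}


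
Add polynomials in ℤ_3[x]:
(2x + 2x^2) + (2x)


Add coefficients mod 3:
x^0: 0 + 0 = 0 (mod 3)
x^1: 2 + 2 = 1 (mod 3)
x^2: 2 + 0 = 2 (mod 3)
Result: x + 2x^2

f + g = x + 2x^2


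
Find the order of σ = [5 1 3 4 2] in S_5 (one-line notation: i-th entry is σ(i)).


Cycle decomposition: (1 5 2)
Cycle lengths: 3
Order = lcm(3) = 3

ord(σ) = 3


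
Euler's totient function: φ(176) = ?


Factor n: 176 = 2^4 × 11
φ(n) = n · ∏(1 - 1/p) over distinct primes p | n
φ(176) = 176 · (1 - 1/2) · (1 - 1/11) = 80

φ(176) = 80


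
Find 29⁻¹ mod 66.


Use the extended Euclidean algorithm to write 1 = 29·s + 66·t; then s mod 66 is the inverse.
Euclidean algorithm:
  29 = 0·66 + 29
  66 = 2·29 + 8
  29 = 3·8 + 5
  8 = 1·5 + 3
  5 = 1·3 + 2
  3 = 1·2 + 1
  2 = 2·1 + 0
gcd(29,66) = 1
Back-substitution gives: 29·(-25) + 66·(11) = 1
So 29⁻¹ ≡ -25 ≡ 41 (mod 66)
Check: 29 × 41 = 1189 ≡ 1 (mod 66) ✓

29⁻¹ ≡ 41 (mod 66)


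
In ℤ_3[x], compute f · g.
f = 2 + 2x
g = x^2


Expand and collect like terms; reduce coefficients mod 3:
x^0: 2·0 = 0 ≡ 0 (mod 3)
x^1: 2·0 + 2·0 = 0 ≡ 0 (mod 3)
x^2: 2·1 + 2·0 = 2 ≡ 2 (mod 3)
x^3: 2·1 = 2 ≡ 2 (mod 3)
Result: 2x^2 + 2x^3

f · g = 2x^2 + 2x^3


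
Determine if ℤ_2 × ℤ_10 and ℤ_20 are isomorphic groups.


Comparing ℤ_2 × ℤ_10 and ℤ_20:
gcd(2,10) = 2 ≠ 1. Max element order in ℤ_2×ℤ_10 is lcm(2,10) = 10 < 20, so it has no element of order 20

No, ℤ_2 × ℤ_10 ≇ ℤ_20


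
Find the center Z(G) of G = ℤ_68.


Z(G) = {g ∈ G | gx = xg for all x ∈ G}
ℤ_68 is abelian, so Z(G) = G

Z(ℤ_68) = ℤ_68


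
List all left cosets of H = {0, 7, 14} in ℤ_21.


H = {0, 7, 14}, |H| = 3
Number of cosets = |G|/|H| = 21/3 = 7
0 + H = {0, 7, 14}
1 + H = {1, 8, 15}
2 + H = {2, 9, 16}
3 + H = {3, 10, 17}
4 + H = {4, 11, 18}
5 + H = {5, 12, 19}
6 + H = {6, 13, 20}

Cosets: 0+H={0,7,14}; 1+H={1,8,15}; 2+H={2,9,16}; 3+H={3,10,17}; 4+H={4,11,18}; 5+H={5,12,19}; 6+H={6,13,20}


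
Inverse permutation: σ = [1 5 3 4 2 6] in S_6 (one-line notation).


To find σ⁻¹, swap domain and range:
σ(1) = 1 → σ⁻¹(1) = 1
σ(2) = 5 → σ⁻¹(5) = 2
σ(3) = 3 → σ⁻¹(3) = 3
σ(4) = 4 → σ⁻¹(4) = 4
σ(5) = 2 → σ⁻¹(2) = 5
σ(6) = 6 → σ⁻¹(6) = 6

σ⁻¹ = [1 5 3 4 2 6]


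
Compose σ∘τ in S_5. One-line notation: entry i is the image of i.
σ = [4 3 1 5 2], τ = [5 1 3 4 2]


σ∘τ: apply τ first, then σ
1 →τ 5 →σ 2
2 →τ 1 →σ 4
3 →τ 3 →σ 1
4 →τ 4 →σ 5
5 →τ 2 →σ 3

σ∘τ = [2 4 1 5 3]


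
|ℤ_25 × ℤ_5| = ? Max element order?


|ℤ_25 × ℤ_5| = 25 × 5 = 125
Max element order = lcm(25,5) = 25
Cyclic? No (gcd=5)

|ℤ_25×ℤ_5| = 125, max element order = 25


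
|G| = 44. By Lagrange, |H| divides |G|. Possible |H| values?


Lagrange's theorem: |H| divides |G|
|G| = 44
Divisors of 44: 1, 2, 4, 11, 22, 44

Possible subgroup orders: {1, 2, 4, 11, 22, 44}


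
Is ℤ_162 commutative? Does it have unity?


ℤ_162 is a commutative ring with unity 1; 162 = 2×81 is composite, so 2·81 ≡ 0 gives zero divisors (not an integral domain)
Commutative: Yes
Integral domain: No
Has unity: Yes

ℤ_162: Commutative=Yes, Unity=Yes


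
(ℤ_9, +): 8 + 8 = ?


Operation: addition mod 9
8 + 8 = (a + b) mod 9 with a = 8, b = 8

8 + 8 = 7


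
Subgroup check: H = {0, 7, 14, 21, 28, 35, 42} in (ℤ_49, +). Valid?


Subgroup test for H = {0, 7, 14, 21, 28, 35, 42} in (ℤ_49, +):
(1) 0 ∈ H? Yes
(2) Closure: for all a,b ∈ H, (a+b) mod 49 ∈ H? Yes
(3) Inverses: for all a ∈ H, -a mod 49 ∈ H? Yes

Yes, H is a subgroup of ℤ_49


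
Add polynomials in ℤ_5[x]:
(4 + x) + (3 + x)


Add coefficients mod 5:
x^0: 4 + 3 = 2 (mod 5)
x^1: 1 + 1 = 2 (mod 5)
Result: 2 + 2x

f + g = 2 + 2x


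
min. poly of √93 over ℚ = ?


√93 satisfies x² - 93 = 0, irreducible over ℚ since 93 is squarefree

Minimal polynomial: x² - 93


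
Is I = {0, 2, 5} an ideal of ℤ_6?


Check ideal conditions for I = {0, 2, 5} in ℤ_6:
(1) I is an additive subgroup? No
(2) For r ∈ ℤ_6 and a ∈ I: r·a ∈ I? No  [counterexample: r=2, a=2, r·a mod 6 = 4 ∉ I]

No, I is not an ideal of ℤ_6


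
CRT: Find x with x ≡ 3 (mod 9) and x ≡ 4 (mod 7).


m₁ = 9, m₂ = 7, gcd = 1, so CRT applies. M = m₁·m₂ = 63
Let M₁ = M/m₁ = 7, M₂ = M/m₂ = 9
Find y₁ ≡ M₁⁻¹ (mod m₁): 7⁻¹ ≡ 4 (mod 9)
Find y₂ ≡ M₂⁻¹ (mod m₂): 9⁻¹ ≡ 4 (mod 7)
x = a₁·M₁·y₁ + a₂·M₂·y₂ = 3·7·4 + 4·9·4 = 228
Reduce mod 63: x ≡ 39
Check: 39 mod 9 = 3 ✓, 39 mod 7 = 4 ✓

x ≡ 39 (mod 63)


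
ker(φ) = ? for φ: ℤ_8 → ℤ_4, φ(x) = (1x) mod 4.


Kernel = preimage of identity
ker(φ) = {x ∈ ℤ_8 : 1x ≡ 0 (mod 4)}. Since 4 | 8, φ is well-defined. The kernel is the cyclic subgroup ⟨4⟩ of ℤ_8 (order 2), i.e. {0, 4}

ker(φ) = {0, 4}


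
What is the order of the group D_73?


|D_n| = 2n (n rotations and n reflections)
|D_73| = 2×73 = 146

|D_73| = 146


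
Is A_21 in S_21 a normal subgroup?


H = A_21 in S_21
A_21 has index 2 in S_21, and every subgroup of index 2 is normal

Yes, normal subgroup


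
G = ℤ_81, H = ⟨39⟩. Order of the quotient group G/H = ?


|⟨39⟩| = n / gcd(39, 81) = 81 / 3 = 27
H is normal (ℤ_81 is abelian).
|G/H| = |G| / |H| = 81 / 27 = 3

|G/H| = 3


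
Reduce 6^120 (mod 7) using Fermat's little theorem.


Fermat's little theorem: if p is prime and gcd(a,p)=1, then a^(p-1) ≡ 1 (mod p)
p = 7 is prime, gcd(6,7) = 1
Reduce exponent: 120 mod 6 = 0
So 6^120 ≡ 6^0 (mod 7)
6^0 = 1

6^120 ≡ 1 (mod 7)


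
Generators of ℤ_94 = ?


g generates ℤ_n iff gcd(g,n) = 1
Prime factors of 94: 2, 47
Generators are g ∈ {1,...,93} not divisible by any of these primes.
Generators: {1, 3, 5, 7, 9, 11, 13, 15, 17, 19, 21, 23, 25, 27, 29, 31, 33, 35, 37, 39, 41, 43, 45, 49, 51, 53, 55, 57, 59, 61, 63, 65, 67, 69, 71, 73, 75, 77, 79, 81, 83, 85, 87, 89, 91, 93}
Number of generators = φ(94) = 46

Generators of ℤ_94 = {1, 3, 5, 7, 9, 11, 13, 15, 17, 19, 21, 23, 25, 27, 29, 31, 33, 35, 37, 39, 41, 43, 45, 49, 51, 53, 55, 57, 59, 61, 63, 65, 67, 69, 71, 73, 75, 77, 79, 81, 83, 85, 87, 89, 91, 93}


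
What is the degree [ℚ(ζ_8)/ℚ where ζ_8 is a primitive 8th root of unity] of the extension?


[ℚ(ζ_n):ℚ] = deg Φ_n(x) = φ(n). Here φ(8) = 4

[ℚ(ζ_8)/ℚ where ζ_8 is a primitive 8th root of unity] = 4


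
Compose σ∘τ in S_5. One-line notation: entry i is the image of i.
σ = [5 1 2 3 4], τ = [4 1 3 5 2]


σ∘τ: apply τ first, then σ
1 →τ 4 →σ 3
2 →τ 1 →σ 5
3 →τ 3 →σ 2
4 →τ 5 →σ 4
5 →τ 2 →σ 1

σ∘τ = [3 5 2 4 1]


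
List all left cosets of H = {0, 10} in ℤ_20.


H = {0, 10}, |H| = 2
Number of cosets = |G|/|H| = 20/2 = 10
0 + H = {0, 10}
1 + H = {1, 11}
2 + H = {2, 12}
3 + H = {3, 13}
4 + H = {4, 14}
5 + H = {5, 15}
6 + H = {6, 16}
7 + H = {7, 17}
8 + H = {8, 18}
9 + H = {9, 19}

Cosets: 0+H={0,10}; 1+H={1,11}; 2+H={2,12}; 3+H={3,13}; 4+H={4,14}; 5+H={5,15}; 6+H={6,16}; 7+H={7,17}; 8+H={8,18}; 9+H={9,19}


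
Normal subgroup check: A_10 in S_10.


H = A_10 in S_10
A_10 has index 2 in S_10, and every subgroup of index 2 is normal

Yes, normal subgroup


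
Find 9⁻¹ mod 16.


Use the extended Euclidean algorithm to write 1 = 9·s + 16·t; then s mod 16 is the inverse.
Euclidean algorithm:
  9 = 0·16 + 9
  16 = 1·9 + 7
  9 = 1·7 + 2
  7 = 3·2 + 1
  2 = 2·1 + 0
gcd(9,16) = 1
Back-substitution gives: 9·(-7) + 16·(4) = 1
So 9⁻¹ ≡ -7 ≡ 9 (mod 16)
Check: 9 × 9 = 81 ≡ 1 (mod 16) ✓

9⁻¹ ≡ 9 (mod 16)


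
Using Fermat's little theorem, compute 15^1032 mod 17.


Fermat's little theorem: if p is prime and gcd(a,p)=1, then a^(p-1) ≡ 1 (mod p)
p = 17 is prime, gcd(15,17) = 1
Reduce exponent: 1032 mod 16 = 8
So 15^1032 ≡ 15^8 (mod 17)
15^8 mod 17 = 1

15^1032 ≡ 1 (mod 17)


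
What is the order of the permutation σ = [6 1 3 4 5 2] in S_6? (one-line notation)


Cycle decomposition: (1 6 2)
Cycle lengths: 3
Order = lcm(3) = 3

ord(σ) = 3


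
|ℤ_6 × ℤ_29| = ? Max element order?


|ℤ_6 × ℤ_29| = 6 × 29 = 174
Max element order = lcm(6,29) = 174
Cyclic? Yes (gcd=1)

|ℤ_6×ℤ_29| = 174, max element order = 174


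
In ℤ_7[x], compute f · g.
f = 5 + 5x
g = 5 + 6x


Expand and collect like terms; reduce coefficients mod 7:
x^0: 5·5 = 25 ≡ 4 (mod 7)
x^1: 5·6 + 5·5 = 55 ≡ 6 (mod 7)
x^2: 5·6 = 30 ≡ 2 (mod 7)
Result: 4 + 6x + 2x^2

f · g = 4 + 6x + 2x^2


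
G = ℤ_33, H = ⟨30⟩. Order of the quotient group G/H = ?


|⟨30⟩| = n / gcd(30, 33) = 33 / 3 = 11
H is normal (ℤ_33 is abelian).
|G/H| = |G| / |H| = 33 / 11 = 3

|G/H| = 3


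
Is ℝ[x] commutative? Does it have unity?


Polynomial ring over ℝ (an integral domain) is a commutative integral domain with unity 1
Commutative: Yes
Integral domain: Yes
Has unity: Yes

ℝ[x]: Commutative=Yes, Unity=Yes


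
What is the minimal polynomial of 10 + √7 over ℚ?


Let α = 10 + √7. Then α - 10 = √7, so (α - 10)² = 7, giving α² - 20α + 93 = 0. Degree 2 and α ∉ ℚ, so this is the minimal polynomial.

Minimal polynomial: x² - 20x + 93


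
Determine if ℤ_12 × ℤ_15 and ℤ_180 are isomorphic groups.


Comparing ℤ_12 × ℤ_15 and ℤ_180:
gcd(12,15) = 3 ≠ 1. Max element order in ℤ_12×ℤ_15 is lcm(12,15) = 60 < 180, so it has no element of order 180

No, ℤ_12 × ℤ_15 ≇ ℤ_180


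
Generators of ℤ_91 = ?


g generates ℤ_n iff gcd(g,n) = 1
Prime factors of 91: 7, 13
Generators are g ∈ {1,...,90} not divisible by any of these primes.
Generators: {1, 2, 3, 4, 5, 6, 8, 9, 10, 11, 12, 15, 16, 17, 18, 19, 20, 22, 23, 24, 25, 27, 29, 30, 31, 32, 33, 34, 36, 37, 38, 40, 41, 43, 44, 45, 46, 47, 48, 50, 51, 53, 54, 55, 57, 58, 59, 60, 61, 62, 64, 66, 67, 68, 69, 71, 72, 73, 74, 75, 76, 79, 80, 81, 82, 83, 85, 86, 87, 88, 89, 90}
Number of generators = φ(91) = 72

Generators of ℤ_91 = {1, 2, 3, 4, 5, 6, 8, 9, 10, 11, 12, 15, 16, 17, 18, 19, 20, 22, 23, 24, 25, 27, 29, 30, 31, 32, 33, 34, 36, 37, 38, 40, 41, 43, 44, 45, 46, 47, 48, 50, 51, 53, 54, 55, 57, 58, 59, 60, 61, 62, 64, 66, 67, 68, 69, 71, 72, 73, 74, 75, 76, 79, 80, 81, 82, 83, 85, 86, 87, 88, 89, 90}


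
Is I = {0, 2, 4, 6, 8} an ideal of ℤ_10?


Check ideal conditions for I = {0, 2, 4, 6, 8} in ℤ_10:
(1) I is an additive subgroup? Yes
(2) For r ∈ ℤ_10 and a ∈ I: r·a ∈ I? Yes

Yes, I is an ideal of ℤ_10


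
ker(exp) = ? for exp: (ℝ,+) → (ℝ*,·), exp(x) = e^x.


Kernel = preimage of identity
ker(exp) = {x ∈ ℝ | e^x = 1} = {0}

ker(exp) = {0}


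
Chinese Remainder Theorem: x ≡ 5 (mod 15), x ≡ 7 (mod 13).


m₁ = 15, m₂ = 13, gcd = 1, so CRT applies. M = m₁·m₂ = 195
Let M₁ = M/m₁ = 13, M₂ = M/m₂ = 15
Find y₁ ≡ M₁⁻¹ (mod m₁): 13⁻¹ ≡ 7 (mod 15)
Find y₂ ≡ M₂⁻¹ (mod m₂): 15⁻¹ ≡ 7 (mod 13)
x = a₁·M₁·y₁ + a₂·M₂·y₂ = 5·13·7 + 7·15·7 = 1190
Reduce mod 195: x ≡ 20
Check: 20 mod 15 = 5 ✓, 20 mod 13 = 7 ✓

x ≡ 20 (mod 195)


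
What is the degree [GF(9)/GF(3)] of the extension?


GF(9) = GF(3^2), so the extension degree is 2

[GF(9)/GF(3)] = 2


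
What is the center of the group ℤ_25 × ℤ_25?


Z(G) = {g ∈ G | gx = xg for all x ∈ G}
Direct product of abelian groups is abelian, so Z(G) = G

Z(ℤ_25 × ℤ_25) = ℤ_25 × ℤ_25


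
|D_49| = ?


|D_n| = 2n (n rotations and n reflections)
|D_49| = 2×49 = 98

|D_49| = 98


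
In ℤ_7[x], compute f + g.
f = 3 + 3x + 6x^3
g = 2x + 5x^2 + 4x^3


Add coefficients mod 7:
x^0: 3 + 0 = 3 (mod 7)
x^1: 3 + 2 = 5 (mod 7)
x^2: 0 + 5 = 5 (mod 7)
x^3: 6 + 4 = 3 (mod 7)
Result: 3 + 5x + 5x^2 + 3x^3

f + g = 3 + 5x + 5x^2 + 3x^3


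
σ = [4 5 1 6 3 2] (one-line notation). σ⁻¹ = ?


To find σ⁻¹, swap domain and range:
σ(1) = 4 → σ⁻¹(4) = 1
σ(2) = 5 → σ⁻¹(5) = 2
σ(3) = 1 → σ⁻¹(1) = 3
σ(4) = 6 → σ⁻¹(6) = 4
σ(5) = 3 → σ⁻¹(3) = 5
σ(6) = 2 → σ⁻¹(2) = 6

σ⁻¹ = [3 6 5 1 2 4]


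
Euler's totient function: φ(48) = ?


Factor n: 48 = 2^4 × 3
φ(n) = n · ∏(1 - 1/p) over distinct primes p | n
φ(48) = 48 · (1 - 1/2) · (1 - 1/3) = 16

φ(48) = 16


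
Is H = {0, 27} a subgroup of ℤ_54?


Subgroup test for H = {0, 27} in (ℤ_54, +):
(1) 0 ∈ H? Yes
(2) Closure: for all a,b ∈ H, (a+b) mod 54 ∈ H? Yes
(3) Inverses: for all a ∈ H, -a mod 54 ∈ H? Yes

Yes, H is a subgroup of ℤ_54


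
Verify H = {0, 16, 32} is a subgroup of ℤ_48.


Subgroup test for H = {0, 16, 32} in (ℤ_48, +):
(1) 0 ∈ H? Yes
(2) Closure: for all a,b ∈ H, (a+b) mod 48 ∈ H? Yes
(3) Inverses: for all a ∈ H, -a mod 48 ∈ H? Yes

Yes, H is a subgroup of ℤ_48


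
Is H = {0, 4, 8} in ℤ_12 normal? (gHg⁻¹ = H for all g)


H = {0, 4, 8} in ℤ_12
ℤ_12 is abelian; every subgroup of an abelian group is normal

Yes, normal subgroup


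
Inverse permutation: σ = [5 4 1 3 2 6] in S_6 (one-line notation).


To find σ⁻¹, swap domain and range:
σ(1) = 5 → σ⁻¹(5) = 1
σ(2) = 4 → σ⁻¹(4) = 2
σ(3) = 1 → σ⁻¹(1) = 3
σ(4) = 3 → σ⁻¹(3) = 4
σ(5) = 2 → σ⁻¹(2) = 5
σ(6) = 6 → σ⁻¹(6) = 6

σ⁻¹ = [3 5 4 2 1 6]


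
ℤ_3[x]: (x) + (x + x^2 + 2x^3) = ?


Add coefficients mod 3:
x^0: 0 + 0 = 0 (mod 3)
x^1: 1 + 1 = 2 (mod 3)
x^2: 0 + 1 = 1 (mod 3)
x^3: 0 + 2 = 2 (mod 3)
Result: 2x + x^2 + 2x^3

f + g = 2x + x^2 + 2x^3


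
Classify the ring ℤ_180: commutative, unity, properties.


ℤ_180 is a commutative ring with unity 1; 180 = 2×90 is composite, so 2·90 ≡ 0 gives zero divisors (not an integral domain)
Commutative: Yes
Integral domain: No
Has unity: Yes

ℤ_180: Commutative=Yes, Unity=Yes


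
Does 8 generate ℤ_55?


g generates ℤ_n iff gcd(g, n) = 1
gcd(8, 55) = 1
Since gcd = 1, 8 is a generator.

Yes, 8 generates ℤ_55


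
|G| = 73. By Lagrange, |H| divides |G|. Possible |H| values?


Lagrange's theorem: |H| divides |G|
|G| = 73
Divisors of 73: 1, 73

Possible subgroup orders: {1, 73}


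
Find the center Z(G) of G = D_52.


Z(G) = {g ∈ G | gx = xg for all x ∈ G}
For even n, Z(D_n) = {e, r^(n/2)}: the 180° rotation r^26 commutes with every reflection and rotation

Z(D_52) = {e, r^26}


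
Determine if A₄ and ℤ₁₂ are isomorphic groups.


Comparing A₄ and ℤ₁₂:
A₄ is non-abelian, ℤ₁₂ is abelian

No, A₄ ≇ ℤ₁₂


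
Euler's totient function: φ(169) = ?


Factor n: 169 = 13^2
φ(n) = n · ∏(1 - 1/p) over distinct primes p | n
φ(169) = 169 · (1 - 1/13) = 156

φ(169) = 156


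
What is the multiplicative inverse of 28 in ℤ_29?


Use the extended Euclidean algorithm to write 1 = 28·s + 29·t; then s mod 29 is the inverse.
Euclidean algorithm:
  28 = 0·29 + 28
  29 = 1·28 + 1
  28 = 28·1 + 0
gcd(28,29) = 1
Back-substitution gives: 28·(-1) + 29·(1) = 1
So 28⁻¹ ≡ -1 ≡ 28 (mod 29)
Check: 28 × 28 = 784 ≡ 1 (mod 29) ✓

28⁻¹ ≡ 28 (mod 29)


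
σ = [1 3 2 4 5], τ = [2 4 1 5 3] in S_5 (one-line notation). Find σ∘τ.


σ∘τ: apply τ first, then σ
1 →τ 2 →σ 3
2 →τ 4 →σ 4
3 →τ 1 →σ 1
4 →τ 5 →σ 5
5 →τ 3 →σ 2

σ∘τ = [3 4 1 5 2]


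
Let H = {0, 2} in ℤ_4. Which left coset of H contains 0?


0 + H = {0 + h (mod 4) : h ∈ H}
0+0=0, 0+2=2

0 + H = {0, 2}


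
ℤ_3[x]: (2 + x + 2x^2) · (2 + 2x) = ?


Expand and collect like terms; reduce coefficients mod 3:
x^0: 2·2 = 4 ≡ 1 (mod 3)
x^1: 2·2 + 1·2 = 6 ≡ 0 (mod 3)
x^2: 1·2 + 2·2 = 6 ≡ 0 (mod 3)
x^3: 2·2 = 4 ≡ 1 (mod 3)
Result: 1 + x^3

f · g = 1 + x^3


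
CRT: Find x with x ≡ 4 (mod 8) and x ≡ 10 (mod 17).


m₁ = 8, m₂ = 17, gcd = 1, so CRT applies. M = m₁·m₂ = 136
Let M₁ = M/m₁ = 17, M₂ = M/m₂ = 8
Find y₁ ≡ M₁⁻¹ (mod m₁): 17⁻¹ ≡ 1 (mod 8)
Find y₂ ≡ M₂⁻¹ (mod m₂): 8⁻¹ ≡ 15 (mod 17)
x = a₁·M₁·y₁ + a₂·M₂·y₂ = 4·17·1 + 10·8·15 = 1268
Reduce mod 136: x ≡ 44
Check: 44 mod 8 = 4 ✓, 44 mod 17 = 10 ✓

x ≡ 44 (mod 136)


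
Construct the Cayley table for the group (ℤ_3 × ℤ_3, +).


Elements: {(0,0), (0,1), (0,2), (1,0), (1,1), (1,2), (2,0), (2,1), (2,2)}
Operation: componentwise addition mod (3, 3)
Entry (a, b) = ((a₁+b₁) mod 3, (a₂+b₂) mod 3)

Cayley table:
      | (0,0) | (0,1) | (0,2) | (1,0) | (1,1) | (1,2) | (2,0) | (2,1) | (2,2)
(0,0) | (0,0) | (0,1) | (0,2) | (1,0) | (1,1) | (1,2) | (2,0) | (2,1) | (2,2)
(0,1) | (0,1) | (0,2) | (0,0) | (1,1) | (1,2) | (1,0) | (2,1) | (2,2) | (2,0)
(0,2) | (0,2) | (0,0) | (0,1) | (1,2) | (1,0) | (1,1) | (2,2) | (2,0) | (2,1)
(1,0) | (1,0) | (1,1) | (1,2) | (2,0) | (2,1) | (2,2) | (0,0) | (0,1) | (0,2)
(1,1) | (1,1) | (1,2) | (1,0) | (2,1) | (2,2) | (2,0) | (0,1) | (0,2) | (0,0)
(1,2) | (1,2) | (1,0) | (1,1) | (2,2) | (2,0) | (2,1) | (0,2) | (0,0) | (0,1)
(2,0) | (2,0) | (2,1) | (2,2) | (0,0) | (0,1) | (0,2) | (1,0) | (1,1) | (1,2)
(2,1) | (2,1) | (2,2) | (2,0) | (0,1) | (0,2) | (0,0) | (1,1) | (1,2) | (1,0)
(2,2) | (2,2) | (2,0) | (2,1) | (0,2) | (0,0) | (0,1) | (1,2) | (1,0) | (1,1)


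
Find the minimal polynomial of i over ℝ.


i satisfies x² + 1 = 0, irreducible over ℝ

Minimal polynomial: x² + 1


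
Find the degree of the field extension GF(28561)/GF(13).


GF(28561) = GF(13^4), so the extension degree is 4

[GF(28561)/GF(13)] = 4


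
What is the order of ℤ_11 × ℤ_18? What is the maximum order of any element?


|ℤ_11 × ℤ_18| = 11 × 18 = 198
Max element order = lcm(11,18) = 198
Cyclic? Yes (gcd=1)

|ℤ_11×ℤ_18| = 198, max element order = 198


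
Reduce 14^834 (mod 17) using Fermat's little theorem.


Fermat's little theorem: if p is prime and gcd(a,p)=1, then a^(p-1) ≡ 1 (mod p)
p = 17 is prime, gcd(14,17) = 1
Reduce exponent: 834 mod 16 = 2
So 14^834 ≡ 14^2 (mod 17)
14^2 mod 17 = 9

14^834 ≡ 9 (mod 17)


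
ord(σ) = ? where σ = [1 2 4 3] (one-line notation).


Cycle decomposition: (3 4)
Cycle lengths: 2
Order = lcm(2) = 2

ord(σ) = 2


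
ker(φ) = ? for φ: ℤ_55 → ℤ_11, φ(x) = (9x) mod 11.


Kernel = preimage of identity
ker(φ) = {x ∈ ℤ_55 : 9x ≡ 0 (mod 11)}. Since 11 | 55, φ is well-defined. The kernel is the cyclic subgroup ⟨11⟩ of ℤ_55 (order 5), i.e. {0, 11, 22, 33, 44}

ker(φ) = {0, 11, 22, 33, 44}


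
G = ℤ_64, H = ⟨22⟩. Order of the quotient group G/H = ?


|⟨22⟩| = n / gcd(22, 64) = 64 / 2 = 32
H is normal (ℤ_64 is abelian).
|G/H| = |G| / |H| = 64 / 32 = 2

|G/H| = 2


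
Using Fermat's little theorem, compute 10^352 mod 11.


Fermat's little theorem: if p is prime and gcd(a,p)=1, then a^(p-1) ≡ 1 (mod p)
p = 11 is prime, gcd(10,11) = 1
Reduce exponent: 352 mod 10 = 2
So 10^352 ≡ 10^2 (mod 11)
10^2 mod 11 = 1

10^352 ≡ 1 (mod 11)


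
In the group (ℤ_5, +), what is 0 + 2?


Operation: addition mod 5
0 + 2 = (a + b) mod 5 with a = 0, b = 2

0 + 2 = 2


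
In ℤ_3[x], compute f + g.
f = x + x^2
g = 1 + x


Add coefficients mod 3:
x^0: 0 + 1 = 1 (mod 3)
x^1: 1 + 1 = 2 (mod 3)
x^2: 1 + 0 = 1 (mod 3)
Result: 1 + 2x + x^2

f + g = 1 + 2x + x^2


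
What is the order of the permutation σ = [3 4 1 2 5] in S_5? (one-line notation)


Cycle decomposition: (1 3) (2 4)
Cycle lengths: 2, 2
Order = lcm(2, 2) = 2

ord(σ) = 2


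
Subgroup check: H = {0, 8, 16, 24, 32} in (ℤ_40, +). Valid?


Subgroup test for H = {0, 8, 16, 24, 32} in (ℤ_40, +):
(1) 0 ∈ H? Yes
(2) Closure: for all a,b ∈ H, (a+b) mod 40 ∈ H? Yes
(3) Inverses: for all a ∈ H, -a mod 40 ∈ H? Yes

Yes, H is a subgroup of ℤ_40


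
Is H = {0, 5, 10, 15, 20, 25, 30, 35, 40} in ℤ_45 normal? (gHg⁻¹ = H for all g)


H = {0, 5, 10, 15, 20, 25, 30, 35, 40} in ℤ_45
ℤ_45 is abelian; every subgroup of an abelian group is normal

Yes, normal subgroup


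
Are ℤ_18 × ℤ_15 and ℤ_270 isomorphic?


Comparing ℤ_18 × ℤ_15 and ℤ_270:
gcd(18,15) = 3 ≠ 1. Max element order in ℤ_18×ℤ_15 is lcm(18,15) = 90 < 270, so it has no element of order 270

No, ℤ_18 × ℤ_15 ≇ ℤ_270


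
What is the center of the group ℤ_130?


Z(G) = {g ∈ G | gx = xg for all x ∈ G}
ℤ_130 is abelian, so Z(G) = G

Z(ℤ_130) = ℤ_130


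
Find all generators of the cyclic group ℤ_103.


g generates ℤ_n iff gcd(g,n) = 1
Prime factors of 103: 103
Generators are g ∈ {1,...,102} not divisible by any of these primes.
Generators: {1, 2, 3, 4, 5, 6, 7, 8, 9, 10, 11, 12, 13, 14, 15, 16, 17, 18, 19, 20, 21, 22, 23, 24, 25, 26, 27, 28, 29, 30, 31, 32, 33, 34, 35, 36, 37, 38, 39, 40, 41, 42, 43, 44, 45, 46, 47, 48, 49, 50, 51, 52, 53, 54, 55, 56, 57, 58, 59, 60, 61, 62, 63, 64, 65, 66, 67, 68, 69, 70, 71, 72, 73, 74, 75, 76, 77, 78, 79, 80, 81, 82, 83, 84, 85, 86, 87, 88, 89, 90, 91, 92, 93, 94, 95, 96, 97, 98, 99, 100, 101, 102}
Number of generators = φ(103) = 102

Generators of ℤ_103 = {1, 2, 3, 4, 5, 6, 7, 8, 9, 10, 11, 12, 13, 14, 15, 16, 17, 18, 19, 20, 21, 22, 23, 24, 25, 26, 27, 28, 29, 30, 31, 32, 33, 34, 35, 36, 37, 38, 39, 40, 41, 42, 43, 44, 45, 46, 47, 48, 49, 50, 51, 52, 53, 54, 55, 56, 57, 58, 59, 60, 61, 62, 63, 64, 65, 66, 67, 68, 69, 70, 71, 72, 73, 74, 75, 76, 77, 78, 79, 80, 81, 82, 83, 84, 85, 86, 87, 88, 89, 90, 91, 92, 93, 94, 95, 96, 97, 98, 99, 100, 101, 102}


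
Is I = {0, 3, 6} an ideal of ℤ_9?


Check ideal conditions for I = {0, 3, 6} in ℤ_9:
(1) I is an additive subgroup? Yes
(2) For r ∈ ℤ_9 and a ∈ I: r·a ∈ I? Yes

Yes, I is an ideal of ℤ_9


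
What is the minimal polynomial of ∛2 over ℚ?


∛2 satisfies x³ - 2 = 0, irreducible over ℚ (no rational root; 2 is not a perfect cube)

Minimal polynomial: x³ - 2


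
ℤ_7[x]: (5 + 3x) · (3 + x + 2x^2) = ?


Expand and collect like terms; reduce coefficients mod 7:
x^0: 5·3 = 15 ≡ 1 (mod 7)
x^1: 5·1 + 3·3 = 14 ≡ 0 (mod 7)
x^2: 5·2 + 3·1 = 13 ≡ 6 (mod 7)
x^3: 3·2 = 6 ≡ 6 (mod 7)
Result: 1 + 6x^2 + 6x^3

f · g = 1 + 6x^2 + 6x^3


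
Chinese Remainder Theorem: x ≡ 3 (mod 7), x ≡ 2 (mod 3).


m₁ = 7, m₂ = 3, gcd = 1, so CRT applies. M = m₁·m₂ = 21
Let M₁ = M/m₁ = 3, M₂ = M/m₂ = 7
Find y₁ ≡ M₁⁻¹ (mod m₁): 3⁻¹ ≡ 5 (mod 7)
Find y₂ ≡ M₂⁻¹ (mod m₂): 7⁻¹ ≡ 1 (mod 3)
x = a₁·M₁·y₁ + a₂·M₂·y₂ = 3·3·5 + 2·7·1 = 59
Reduce mod 21: x ≡ 17
Check: 17 mod 7 = 3 ✓, 17 mod 3 = 2 ✓

x ≡ 17 (mod 21)


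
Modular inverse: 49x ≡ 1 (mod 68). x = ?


Use the extended Euclidean algorithm to write 1 = 49·s + 68·t; then s mod 68 is the inverse.
Euclidean algorithm:
  49 = 0·68 + 49
  68 = 1·49 + 19
  49 = 2·19 + 11
  19 = 1·11 + 8
  11 = 1·8 + 3
  8 = 2·3 + 2
  3 = 1·2 + 1
  2 = 2·1 + 0
gcd(49,68) = 1
Back-substitution gives: 49·(25) + 68·(-18) = 1
So 49⁻¹ ≡ 25 ≡ 25 (mod 68)
Check: 49 × 25 = 1225 ≡ 1 (mod 68) ✓

49⁻¹ ≡ 25 (mod 68)


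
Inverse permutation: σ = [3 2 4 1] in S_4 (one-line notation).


To find σ⁻¹, swap domain and range:
σ(1) = 3 → σ⁻¹(3) = 1
σ(2) = 2 → σ⁻¹(2) = 2
σ(3) = 4 → σ⁻¹(4) = 3
σ(4) = 1 → σ⁻¹(1) = 4

σ⁻¹ = [4 2 1 3]


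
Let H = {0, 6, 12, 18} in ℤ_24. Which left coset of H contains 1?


1 + H = {1 + h (mod 24) : h ∈ H}
1+0=1, 1+6=7, 1+12=13, 1+18=19

1 + H = {1, 7, 13, 19}


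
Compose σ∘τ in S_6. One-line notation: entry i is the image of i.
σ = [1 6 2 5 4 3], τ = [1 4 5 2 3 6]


σ∘τ: apply τ first, then σ
1 →τ 1 →σ 1
2 →τ 4 →σ 5
3 →τ 5 →σ 4
4 →τ 2 →σ 6
5 →τ 3 →σ 2
6 →τ 6 →σ 3

σ∘τ = [1 5 4 6 2 3]


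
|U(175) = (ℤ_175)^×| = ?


U(n) is the group of units mod n; |U(n)| = φ(n)
|U(175)| = φ(175) = 120

|U(175) = (ℤ_175)^×| = 120


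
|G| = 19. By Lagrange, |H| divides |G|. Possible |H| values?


Lagrange's theorem: |H| divides |G|
|G| = 19
Divisors of 19: 1, 19

Possible subgroup orders: {1, 19}


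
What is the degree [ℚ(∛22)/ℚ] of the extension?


∛22 has minimal polynomial x³ - 22 (irreducible over ℚ since 22 is not a perfect cube)

[ℚ(∛22)/ℚ] = 3


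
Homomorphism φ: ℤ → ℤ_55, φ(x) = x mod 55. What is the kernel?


Kernel = preimage of identity
ker(φ) = {x ∈ ℤ : x ≡ 0 (mod 55)} = 55ℤ = {0, ±55, ±110, ...}

ker(φ) = 55ℤ


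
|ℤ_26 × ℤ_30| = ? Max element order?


|ℤ_26 × ℤ_30| = 26 × 30 = 780
Max element order = lcm(26,30) = 390
Cyclic? No (gcd=2)

|ℤ_26×ℤ_30| = 780, max element order = 390


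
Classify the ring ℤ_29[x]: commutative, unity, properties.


ℤ_29 is a field (n prime), so ℤ_29[x] is a commutative integral domain with unity
Commutative: Yes
Integral domain: Yes
Has unity: Yes

ℤ_29[x]: Commutative=Yes, Unity=Yes


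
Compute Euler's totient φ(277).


Factor n: 277 = 277
φ(n) = n · ∏(1 - 1/p) over distinct primes p | n
φ(277) = 277 · (1 - 1/277) = 276

φ(277) = 276


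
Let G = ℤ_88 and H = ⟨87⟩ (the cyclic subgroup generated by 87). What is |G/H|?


|⟨87⟩| = n / gcd(87, 88) = 88 / 1 = 88
H is normal (ℤ_88 is abelian).
|G/H| = |G| / |H| = 88 / 88 = 1

|G/H| = 1


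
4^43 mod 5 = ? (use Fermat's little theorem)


Fermat's little theorem: if p is prime and gcd(a,p)=1, then a^(p-1) ≡ 1 (mod p)
p = 5 is prime, gcd(4,5) = 1
Reduce exponent: 43 mod 4 = 3
So 4^43 ≡ 4^3 (mod 5)
4^3 mod 5 = 4

4^43 ≡ 4 (mod 5)


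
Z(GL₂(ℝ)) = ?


Z(G) = {g ∈ G | gx = xg for all x ∈ G}
Only scalar multiples of the identity commute with all invertible matrices

Z(GL₂(ℝ)) = {aI : a ∈ ℝ, a ≠ 0}


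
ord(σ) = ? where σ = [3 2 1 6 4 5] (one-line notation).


Cycle decomposition: (1 3) (4 6 5)
Cycle lengths: 2, 3
Order = lcm(2, 3) = 6

ord(σ) = 6


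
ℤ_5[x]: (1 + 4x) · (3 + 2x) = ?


Expand and collect like terms; reduce coefficients mod 5:
x^0: 1·3 = 3 ≡ 3 (mod 5)
x^1: 1·2 + 4·3 = 14 ≡ 4 (mod 5)
x^2: 4·2 = 8 ≡ 3 (mod 5)
Result: 3 + 4x + 3x^2

f · g = 3 + 4x + 3x^2


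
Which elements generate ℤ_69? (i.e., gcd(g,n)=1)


g generates ℤ_n iff gcd(g,n) = 1
Prime factors of 69: 3, 23
Generators are g ∈ {1,...,68} not divisible by any of these primes.
Generators: {1, 2, 4, 5, 7, 8, 10, 11, 13, 14, 16, 17, 19, 20, 22, 25, 26, 28, 29, 31, 32, 34, 35, 37, 38, 40, 41, 43, 44, 47, 49, 50, 52, 53, 55, 56, 58, 59, 61, 62, 64, 65, 67, 68}
Number of generators = φ(69) = 44

Generators of ℤ_69 = {1, 2, 4, 5, 7, 8, 10, 11, 13, 14, 16, 17, 19, 20, 22, 25, 26, 28, 29, 31, 32, 34, 35, 37, 38, 40, 41, 43, 44, 47, 49, 50, 52, 53, 55, 56, 58, 59, 61, 62, 64, 65, 67, 68}


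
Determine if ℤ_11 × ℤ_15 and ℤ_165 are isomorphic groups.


Comparing ℤ_11 × ℤ_15 and ℤ_165:
gcd(11,15) = 1, so ℤ_11 × ℤ_15 ≅ ℤ_165 (CRT)

Yes, ℤ_11 × ℤ_15 ≅ ℤ_165


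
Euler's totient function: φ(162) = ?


Factor n: 162 = 2 × 3^4
φ(n) = n · ∏(1 - 1/p) over distinct primes p | n
φ(162) = 162 · (1 - 1/2) · (1 - 1/3) = 54

φ(162) = 54


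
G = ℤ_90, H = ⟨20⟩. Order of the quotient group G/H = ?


|⟨20⟩| = n / gcd(20, 90) = 90 / 10 = 9
H is normal (ℤ_90 is abelian).
|G/H| = |G| / |H| = 90 / 9 = 10

|G/H| = 10


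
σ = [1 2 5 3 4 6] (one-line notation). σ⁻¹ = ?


To find σ⁻¹, swap domain and range:
σ(1) = 1 → σ⁻¹(1) = 1
σ(2) = 2 → σ⁻¹(2) = 2
σ(3) = 5 → σ⁻¹(5) = 3
σ(4) = 3 → σ⁻¹(3) = 4
σ(5) = 4 → σ⁻¹(4) = 5
σ(6) = 6 → σ⁻¹(6) = 6

σ⁻¹ = [1 2 4 5 3 6]


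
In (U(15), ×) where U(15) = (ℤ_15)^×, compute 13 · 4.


Operation: multiplication mod 15
13 · 4 = (a × b) mod 15 with a = 13, b = 4

13 · 4 = 7


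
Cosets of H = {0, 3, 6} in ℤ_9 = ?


H = {0, 3, 6}, |H| = 3
Number of cosets = |G|/|H| = 9/3 = 3
0 + H = {0, 3, 6}
1 + H = {1, 4, 7}
2 + H = {2, 5, 8}

Cosets: 0+H={0,3,6}; 1+H={1,4,7}; 2+H={2,5,8}


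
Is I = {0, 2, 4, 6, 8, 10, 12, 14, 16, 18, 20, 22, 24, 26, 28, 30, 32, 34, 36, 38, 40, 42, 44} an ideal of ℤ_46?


Check ideal conditions for I = {0, 2, 4, 6, 8, 10, 12, 14, 16, 18, 20, 22, 24, 26, 28, 30, 32, 34, 36, 38, 40, 42, 44} in ℤ_46:
(1) I is an additive subgroup? Yes
(2) For r ∈ ℤ_46 and a ∈ I: r·a ∈ I? Yes

Yes, I is an ideal of ℤ_46


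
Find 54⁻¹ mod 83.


Use the extended Euclidean algorithm to write 1 = 54·s + 83·t; then s mod 83 is the inverse.
Euclidean algorithm:
  54 = 0·83 + 54
  83 = 1·54 + 29
  54 = 1·29 + 25
  29 = 1·25 + 4
  25 = 6·4 + 1
  4 = 4·1 + 0
gcd(54,83) = 1
Back-substitution gives: 54·(20) + 83·(-13) = 1
So 54⁻¹ ≡ 20 ≡ 20 (mod 83)
Check: 54 × 20 = 1080 ≡ 1 (mod 83) ✓

54⁻¹ ≡ 20 (mod 83)


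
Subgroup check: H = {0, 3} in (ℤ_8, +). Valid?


Subgroup test for H = {0, 3} in (ℤ_8, +):
(1) 0 ∈ H? Yes
(2) Closure: for all a,b ∈ H, (a+b) mod 8 ∈ H? No  [counterexample: 3 + 3 = 6 ∉ H]
(3) Inverses: for all a ∈ H, -a mod 8 ∈ H? No

No, H is not a subgroup of ℤ_8


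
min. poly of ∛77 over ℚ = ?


∛77 satisfies x³ - 77 = 0, irreducible over ℚ (no rational root; 77 is not a perfect cube)

Minimal polynomial: x³ - 77


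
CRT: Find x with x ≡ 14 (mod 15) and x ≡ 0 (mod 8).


m₁ = 15, m₂ = 8, gcd = 1, so CRT applies. M = m₁·m₂ = 120
Let M₁ = M/m₁ = 8, M₂ = M/m₂ = 15
Find y₁ ≡ M₁⁻¹ (mod m₁): 8⁻¹ ≡ 2 (mod 15)
Find y₂ ≡ M₂⁻¹ (mod m₂): 15⁻¹ ≡ 7 (mod 8)
x = a₁·M₁·y₁ + a₂·M₂·y₂ = 14·8·2 + 0·15·7 = 224
Reduce mod 120: x ≡ 104
Check: 104 mod 15 = 14 ✓, 104 mod 8 = 0 ✓

x ≡ 104 (mod 120)


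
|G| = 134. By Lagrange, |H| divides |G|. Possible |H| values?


Lagrange's theorem: |H| divides |G|
|G| = 134
Divisors of 134: 1, 2, 67, 134

Possible subgroup orders: {1, 2, 67, 134}
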